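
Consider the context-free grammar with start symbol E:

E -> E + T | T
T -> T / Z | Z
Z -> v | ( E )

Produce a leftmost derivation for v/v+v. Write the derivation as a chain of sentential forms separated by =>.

E => E+T => T+T => T/Z+T => Z/Z+T => v/Z+T => v/v+T => v/v+Z => v/v+v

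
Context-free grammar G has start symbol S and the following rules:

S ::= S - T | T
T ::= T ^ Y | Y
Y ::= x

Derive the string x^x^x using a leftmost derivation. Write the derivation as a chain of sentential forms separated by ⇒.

S ⇒ T   [S ::= T]
T ⇒ T^Y   [T ::= T ^ Y]
T^Y ⇒ T^Y^Y   [T ::= T ^ Y]
T^Y^Y ⇒ Y^Y^Y   [T ::= Y]
Y^Y^Y ⇒ x^Y^Y   [Y ::= x]
x^Y^Y ⇒ x^x^Y   [Y ::= x]
x^x^Y ⇒ x^x^x   [Y ::= x]

S ⇒ T ⇒ T^Y ⇒ T^Y^Y ⇒ Y^Y^Y ⇒ x^Y^Y ⇒ x^x^Y ⇒ x^x^x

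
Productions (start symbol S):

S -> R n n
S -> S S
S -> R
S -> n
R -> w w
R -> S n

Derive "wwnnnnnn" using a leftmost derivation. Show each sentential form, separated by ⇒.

S⇒R⇒Sn⇒SSn⇒RSn⇒SnSn⇒RnnnSn⇒wwnnnSn⇒wwnnnRn⇒wwnnnSnn⇒wwnnnnnn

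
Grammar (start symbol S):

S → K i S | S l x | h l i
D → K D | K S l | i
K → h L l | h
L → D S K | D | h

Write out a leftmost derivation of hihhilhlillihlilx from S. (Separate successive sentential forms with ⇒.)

S ⇒ KiS   [S → K i S]
KiS ⇒ hiS   [K → h]
hiS ⇒ hiSlx   [S → S l x]
hiSlx ⇒ hiKiSlx   [S → K i S]
hiKiSlx ⇒ hihLliSlx   [K → h L l]
hihLliSlx ⇒ hihDliSlx   [L → D]
hihDliSlx ⇒ hihKSlliSlx   [D → K S l]
hihKSlliSlx ⇒ hihhLlSlliSlx   [K → h L l]
hihhLlSlliSlx ⇒ hihhDlSlliSlx   [L → D]
hihhDlSlliSlx ⇒ hihhilSlliSlx   [D → i]
hihhilSlliSlx ⇒ hihhilhlilliSlx   [S → h l i]
hihhilhlilliSlx ⇒ hihhilhlillihlilx   [S → h l i]

S⇒KiS⇒hiS⇒hiSlx⇒hiKiSlx⇒hihLliSlx⇒hihDliSlx⇒hihKSlliSlx⇒hihhLlSlliSlx⇒hihhDlSlliSlx⇒hihhilSlliSlx⇒hihhilhlilliSlx⇒hihhilhlillihlilx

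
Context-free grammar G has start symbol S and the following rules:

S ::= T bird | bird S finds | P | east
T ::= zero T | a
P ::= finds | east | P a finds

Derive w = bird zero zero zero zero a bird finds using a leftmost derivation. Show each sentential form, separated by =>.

S => bird S finds => bird T bird finds => bird zero T bird finds => bird zero zero T bird finds => bird zero zero zero T bird finds => bird zero zero zero zero T bird finds => bird zero zero zero zero a bird finds

S => bird S finds   [S ::= bird S finds]
bird S finds => bird T bird finds   [S ::= T bird]
bird T bird finds => bird zero T bird finds   [T ::= zero T]
bird zero T bird finds => bird zero zero T bird finds   [T ::= zero T]
bird zero zero T bird finds => bird zero zero zero T bird finds   [T ::= zero T]
bird zero zero zero T bird finds => bird zero zero zero zero T bird finds   [T ::= zero T]
bird zero zero zero zero T bird finds => bird zero zero zero zero a bird finds   [T ::= a]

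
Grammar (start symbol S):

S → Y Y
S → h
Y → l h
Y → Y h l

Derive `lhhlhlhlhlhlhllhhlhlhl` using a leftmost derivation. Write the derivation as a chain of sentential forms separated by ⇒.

S ⇒ YY   [S → Y Y]
YY ⇒ YhlY   [Y → Y h l]
YhlY ⇒ YhlhlY   [Y → Y h l]
YhlhlY ⇒ YhlhlhlY   [Y → Y h l]
YhlhlhlY ⇒ YhlhlhlhlY   [Y → Y h l]
YhlhlhlhlY ⇒ YhlhlhlhlhlY   [Y → Y h l]
YhlhlhlhlhlY ⇒ YhlhlhlhlhlhlY   [Y → Y h l]
YhlhlhlhlhlhlY ⇒ lhhlhlhlhlhlhlY   [Y → l h]
lhhlhlhlhlhlhlY ⇒ lhhlhlhlhlhlhlYhl   [Y → Y h l]
lhhlhlhlhlhlhlYhl ⇒ lhhlhlhlhlhlhlYhlhl   [Y → Y h l]
lhhlhlhlhlhlhlYhlhl ⇒ lhhlhlhlhlhlhlYhlhlhl   [Y → Y h l]
lhhlhlhlhlhlhlYhlhlhl ⇒ lhhlhlhlhlhlhllhhlhlhl   [Y → l h]

S⇒YY⇒YhlY⇒YhlhlY⇒YhlhlhlY⇒YhlhlhlhlY⇒YhlhlhlhlhlY⇒YhlhlhlhlhlhlY⇒lhhlhlhlhlhlhlY⇒lhhlhlhlhlhlhlYhl⇒lhhlhlhlhlhlhlYhlhl⇒lhhlhlhlhlhlhlYhlhlhl⇒lhhlhlhlhlhlhllhhlhlhl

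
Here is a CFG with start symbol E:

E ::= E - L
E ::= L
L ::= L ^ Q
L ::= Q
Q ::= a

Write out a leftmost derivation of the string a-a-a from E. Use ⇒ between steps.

E ⇒ E-L ⇒ E-L-L ⇒ L-L-L ⇒ Q-L-L ⇒ a-L-L ⇒ a-Q-L ⇒ a-a-L ⇒ a-a-Q ⇒ a-a-a

E ⇒ E-L   [E ::= E - L]
E-L ⇒ E-L-L   [E ::= E - L]
E-L-L ⇒ L-L-L   [E ::= L]
L-L-L ⇒ Q-L-L   [L ::= Q]
Q-L-L ⇒ a-L-L   [Q ::= a]
a-L-L ⇒ a-Q-L   [L ::= Q]
a-Q-L ⇒ a-a-L   [Q ::= a]
a-a-L ⇒ a-a-Q   [L ::= Q]
a-a-Q ⇒ a-a-a   [Q ::= a]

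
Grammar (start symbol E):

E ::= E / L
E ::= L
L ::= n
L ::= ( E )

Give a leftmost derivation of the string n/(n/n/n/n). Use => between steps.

E => E/L => L/L => n/L => n/(E) => n/(E/L) => n/(E/L/L) => n/(E/L/L/L) => n/(L/L/L/L) => n/(n/L/L/L) => n/(n/n/L/L) => n/(n/n/n/L) => n/(n/n/n/n)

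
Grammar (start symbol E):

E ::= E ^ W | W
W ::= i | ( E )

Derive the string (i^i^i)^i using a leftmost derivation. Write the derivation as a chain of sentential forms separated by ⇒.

E ⇒ E^W   [E ::= E ^ W]
E^W ⇒ W^W   [E ::= W]
W^W ⇒ (E)^W   [W ::= ( E )]
(E)^W ⇒ (E^W)^W   [E ::= E ^ W]
(E^W)^W ⇒ (E^W^W)^W   [E ::= E ^ W]
(E^W^W)^W ⇒ (W^W^W)^W   [E ::= W]
(W^W^W)^W ⇒ (i^W^W)^W   [W ::= i]
(i^W^W)^W ⇒ (i^i^W)^W   [W ::= i]
(i^i^W)^W ⇒ (i^i^i)^W   [W ::= i]
(i^i^i)^W ⇒ (i^i^i)^i   [W ::= i]

E ⇒ E^W ⇒ W^W ⇒ (E)^W ⇒ (E^W)^W ⇒ (E^W^W)^W ⇒ (W^W^W)^W ⇒ (i^W^W)^W ⇒ (i^i^W)^W ⇒ (i^i^i)^W ⇒ (i^i^i)^i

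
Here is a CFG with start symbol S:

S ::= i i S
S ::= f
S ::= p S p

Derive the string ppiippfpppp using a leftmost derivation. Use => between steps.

S => pSp   [S ::= p S p]
pSp => ppSpp   [S ::= p S p]
ppSpp => ppiiSpp   [S ::= i i S]
ppiiSpp => ppiipSppp   [S ::= p S p]
ppiipSppp => ppiippSpppp   [S ::= p S p]
ppiippSpppp => ppiippfpppp   [S ::= f]

S => pSp => ppSpp => ppiiSpp => ppiipSppp => ppiippSpppp => ppiippfpppp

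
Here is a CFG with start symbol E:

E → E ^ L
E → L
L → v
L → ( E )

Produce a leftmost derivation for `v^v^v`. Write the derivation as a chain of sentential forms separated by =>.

E => E^L   [E → E ^ L]
E^L => E^L^L   [E → E ^ L]
E^L^L => L^L^L   [E → L]
L^L^L => v^L^L   [L → v]
v^L^L => v^v^L   [L → v]
v^v^L => v^v^v   [L → v]

E=>E^L=>E^L^L=>L^L^L=>v^L^L=>v^v^L=>v^v^v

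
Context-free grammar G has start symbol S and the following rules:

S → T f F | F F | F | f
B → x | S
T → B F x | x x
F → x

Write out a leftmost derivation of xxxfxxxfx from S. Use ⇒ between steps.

S⇒TfF⇒BFxfF⇒SFxfF⇒TfFFxfF⇒BFxfFFxfF⇒xFxfFFxfF⇒xxxfFFxfF⇒xxxfxFxfF⇒xxxfxxxfF⇒xxxfxxxfx

S ⇒ TfF   [S → T f F]
TfF ⇒ BFxfF   [T → B F x]
BFxfF ⇒ SFxfF   [B → S]
SFxfF ⇒ TfFFxfF   [S → T f F]
TfFFxfF ⇒ BFxfFFxfF   [T → B F x]
BFxfFFxfF ⇒ xFxfFFxfF   [B → x]
xFxfFFxfF ⇒ xxxfFFxfF   [F → x]
xxxfFFxfF ⇒ xxxfxFxfF   [F → x]
xxxfxFxfF ⇒ xxxfxxxfF   [F → x]
xxxfxxxfF ⇒ xxxfxxxfx   [F → x]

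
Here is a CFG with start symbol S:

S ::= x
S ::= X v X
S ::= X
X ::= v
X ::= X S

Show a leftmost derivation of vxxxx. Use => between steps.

S => X => XS => XSS => XSSS => XSSSS => vSSSS => vxSSS => vxxSS => vxxxS => vxxxx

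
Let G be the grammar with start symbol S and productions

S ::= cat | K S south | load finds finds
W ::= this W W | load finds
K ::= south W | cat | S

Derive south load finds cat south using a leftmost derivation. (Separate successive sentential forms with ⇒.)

S ⇒ K S south   [S ::= K S south]
K S south ⇒ south W S south   [K ::= south W]
south W S south ⇒ south load finds S south   [W ::= load finds]
south load finds S south ⇒ south load finds cat south   [S ::= cat]

S ⇒ K S south ⇒ south W S south ⇒ south load finds S south ⇒ south load finds cat south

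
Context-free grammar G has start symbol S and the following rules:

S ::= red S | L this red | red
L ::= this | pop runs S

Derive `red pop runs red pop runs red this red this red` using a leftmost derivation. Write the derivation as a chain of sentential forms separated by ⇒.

S ⇒ red S ⇒ red L this red ⇒ red pop runs S this red ⇒ red pop runs red S this red ⇒ red pop runs red L this red this red ⇒ red pop runs red pop runs S this red this red ⇒ red pop runs red pop runs red this red this red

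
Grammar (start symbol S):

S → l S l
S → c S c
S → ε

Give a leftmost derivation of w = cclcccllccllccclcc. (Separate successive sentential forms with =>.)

S => cSc   [S → c S c]
cSc => ccScc   [S → c S c]
ccScc => cclSlcc   [S → l S l]
cclSlcc => cclcSclcc   [S → c S c]
cclcSclcc => cclccScclcc   [S → c S c]
cclccScclcc => cclcccSccclcc   [S → c S c]
cclcccSccclcc => cclccclSlccclcc   [S → l S l]
cclccclSlccclcc => cclcccllSllccclcc   [S → l S l]
cclcccllSllccclcc => cclcccllcScllccclcc   [S → c S c]
cclcccllcScllccclcc => cclcccllccllccclcc   [S → ε]

S => cSc => ccScc => cclSlcc => cclcSclcc => cclccScclcc => cclcccSccclcc => cclccclSlccclcc => cclcccllSllccclcc => cclcccllcScllccclcc => cclcccllccllccclcc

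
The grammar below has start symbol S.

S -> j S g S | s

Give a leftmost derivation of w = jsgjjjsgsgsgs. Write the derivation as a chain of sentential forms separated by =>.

S=>jSgS=>jsgS=>jsgjSgS=>jsgjjSgSgS=>jsgjjjSgSgSgS=>jsgjjjsgSgSgS=>jsgjjjsgsgSgS=>jsgjjjsgsgsgS=>jsgjjjsgsgsgs

S => jSgS   [S -> j S g S]
jSgS => jsgS   [S -> s]
jsgS => jsgjSgS   [S -> j S g S]
jsgjSgS => jsgjjSgSgS   [S -> j S g S]
jsgjjSgSgS => jsgjjjSgSgSgS   [S -> j S g S]
jsgjjjSgSgSgS => jsgjjjsgSgSgS   [S -> s]
jsgjjjsgSgSgS => jsgjjjsgsgSgS   [S -> s]
jsgjjjsgsgSgS => jsgjjjsgsgsgS   [S -> s]
jsgjjjsgsgsgS => jsgjjjsgsgsgs   [S -> s]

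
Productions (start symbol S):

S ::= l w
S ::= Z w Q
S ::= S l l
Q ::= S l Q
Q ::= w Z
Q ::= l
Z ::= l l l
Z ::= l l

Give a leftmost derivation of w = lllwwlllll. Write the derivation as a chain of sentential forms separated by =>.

S => Sll   [S ::= S l l]
Sll => ZwQll   [S ::= Z w Q]
ZwQll => lllwQll   [Z ::= l l l]
lllwQll => lllwwZll   [Q ::= w Z]
lllwwZll => lllwwlllll   [Z ::= l l l]

S=>Sll=>ZwQll=>lllwQll=>lllwwZll=>lllwwlllll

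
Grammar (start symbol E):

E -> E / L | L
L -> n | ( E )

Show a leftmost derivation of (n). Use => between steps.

E=>L=>(E)=>(L)=>(n)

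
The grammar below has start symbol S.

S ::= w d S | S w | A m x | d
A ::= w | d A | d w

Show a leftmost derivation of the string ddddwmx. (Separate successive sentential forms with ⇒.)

S ⇒ Amx ⇒ dAmx ⇒ ddAmx ⇒ dddAmx ⇒ ddddwmx

S ⇒ Amx   [S ::= A m x]
Amx ⇒ dAmx   [A ::= d A]
dAmx ⇒ ddAmx   [A ::= d A]
ddAmx ⇒ dddAmx   [A ::= d A]
dddAmx ⇒ ddddwmx   [A ::= d w]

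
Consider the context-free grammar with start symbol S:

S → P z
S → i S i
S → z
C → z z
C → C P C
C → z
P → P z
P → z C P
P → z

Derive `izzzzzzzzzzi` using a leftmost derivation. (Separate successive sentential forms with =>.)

S => iSi   [S → i S i]
iSi => iPzi   [S → P z]
iPzi => izCPzi   [P → z C P]
izCPzi => izzPzi   [C → z]
izzPzi => izzPzzi   [P → P z]
izzPzzi => izzPzzzi   [P → P z]
izzPzzzi => izzPzzzzi   [P → P z]
izzPzzzzi => izzzCPzzzzi   [P → z C P]
izzzCPzzzzi => izzzzzPzzzzi   [C → z z]
izzzzzPzzzzi => izzzzzzzzzzi   [P → z]

S=>iSi=>iPzi=>izCPzi=>izzPzi=>izzPzzi=>izzPzzzi=>izzPzzzzi=>izzzCPzzzzi=>izzzzzPzzzzi=>izzzzzzzzzzi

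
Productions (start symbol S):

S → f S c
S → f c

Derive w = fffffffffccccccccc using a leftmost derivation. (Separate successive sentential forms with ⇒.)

S ⇒ fSc   [S → f S c]
fSc ⇒ ffScc   [S → f S c]
ffScc ⇒ fffSccc   [S → f S c]
fffSccc ⇒ ffffScccc   [S → f S c]
ffffScccc ⇒ fffffSccccc   [S → f S c]
fffffSccccc ⇒ ffffffScccccc   [S → f S c]
ffffffScccccc ⇒ fffffffSccccccc   [S → f S c]
fffffffSccccccc ⇒ ffffffffScccccccc   [S → f S c]
ffffffffScccccccc ⇒ fffffffffccccccccc   [S → f c]

S⇒fSc⇒ffScc⇒fffSccc⇒ffffScccc⇒fffffSccccc⇒ffffffScccccc⇒fffffffSccccccc⇒ffffffffScccccccc⇒fffffffffccccccccc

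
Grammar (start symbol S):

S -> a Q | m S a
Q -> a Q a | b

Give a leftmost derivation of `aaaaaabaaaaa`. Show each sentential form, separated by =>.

S => aQ => aaQa => aaaQaa => aaaaQaaa => aaaaaQaaaa => aaaaaaQaaaaa => aaaaaabaaaaa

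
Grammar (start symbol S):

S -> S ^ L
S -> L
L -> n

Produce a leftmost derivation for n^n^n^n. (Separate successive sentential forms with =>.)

S => S^L   [S -> S ^ L]
S^L => S^L^L   [S -> S ^ L]
S^L^L => S^L^L^L   [S -> S ^ L]
S^L^L^L => L^L^L^L   [S -> L]
L^L^L^L => n^L^L^L   [L -> n]
n^L^L^L => n^n^L^L   [L -> n]
n^n^L^L => n^n^n^L   [L -> n]
n^n^n^L => n^n^n^n   [L -> n]

S => S^L => S^L^L => S^L^L^L => L^L^L^L => n^L^L^L => n^n^L^L => n^n^n^L => n^n^n^n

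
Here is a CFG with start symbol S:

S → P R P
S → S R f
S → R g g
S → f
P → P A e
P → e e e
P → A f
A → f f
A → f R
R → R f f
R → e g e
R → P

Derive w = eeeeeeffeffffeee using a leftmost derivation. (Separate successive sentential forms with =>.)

S=>PRP=>eeeRP=>eeeRffP=>eeeRffffP=>eeePffffP=>eeePAeffffP=>eeeeeeAeffffP=>eeeeeeffeffffP=>eeeeeeffeffffeee

S => PRP   [S → P R P]
PRP => eeeRP   [P → e e e]
eeeRP => eeeRffP   [R → R f f]
eeeRffP => eeeRffffP   [R → R f f]
eeeRffffP => eeePffffP   [R → P]
eeePffffP => eeePAeffffP   [P → P A e]
eeePAeffffP => eeeeeeAeffffP   [P → e e e]
eeeeeeAeffffP => eeeeeeffeffffP   [A → f f]
eeeeeeffeffffP => eeeeeeffeffffeee   [P → e e e]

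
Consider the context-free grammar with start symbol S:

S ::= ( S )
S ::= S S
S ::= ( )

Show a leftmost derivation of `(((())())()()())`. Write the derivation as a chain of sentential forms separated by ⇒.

S⇒(S)⇒(SS)⇒(SSS)⇒(SSSS)⇒((S)SSS)⇒((SS)SSS)⇒(((S)S)SSS)⇒(((())S)SSS)⇒(((())())SSS)⇒(((())())()SS)⇒(((())())()()S)⇒(((())())()()())

S ⇒ (S)   [S ::= ( S )]
(S) ⇒ (SS)   [S ::= S S]
(SS) ⇒ (SSS)   [S ::= S S]
(SSS) ⇒ (SSSS)   [S ::= S S]
(SSSS) ⇒ ((S)SSS)   [S ::= ( S )]
((S)SSS) ⇒ ((SS)SSS)   [S ::= S S]
((SS)SSS) ⇒ (((S)S)SSS)   [S ::= ( S )]
(((S)S)SSS) ⇒ (((())S)SSS)   [S ::= ( )]
(((())S)SSS) ⇒ (((())())SSS)   [S ::= ( )]
(((())())SSS) ⇒ (((())())()SS)   [S ::= ( )]
(((())())()SS) ⇒ (((())())()()S)   [S ::= ( )]
(((())())()()S) ⇒ (((())())()()())   [S ::= ( )]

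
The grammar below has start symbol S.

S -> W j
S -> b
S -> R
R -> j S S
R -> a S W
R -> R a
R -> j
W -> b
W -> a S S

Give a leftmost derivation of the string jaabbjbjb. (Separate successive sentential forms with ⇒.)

S⇒R⇒jSS⇒jWjS⇒jaSSjS⇒jaWjSjS⇒jaaSSjSjS⇒jaabSjSjS⇒jaabbjSjS⇒jaabbjbjS⇒jaabbjbjb

S ⇒ R   [S -> R]
R ⇒ jSS   [R -> j S S]
jSS ⇒ jWjS   [S -> W j]
jWjS ⇒ jaSSjS   [W -> a S S]
jaSSjS ⇒ jaWjSjS   [S -> W j]
jaWjSjS ⇒ jaaSSjSjS   [W -> a S S]
jaaSSjSjS ⇒ jaabSjSjS   [S -> b]
jaabSjSjS ⇒ jaabbjSjS   [S -> b]
jaabbjSjS ⇒ jaabbjbjS   [S -> b]
jaabbjbjS ⇒ jaabbjbjb   [S -> b]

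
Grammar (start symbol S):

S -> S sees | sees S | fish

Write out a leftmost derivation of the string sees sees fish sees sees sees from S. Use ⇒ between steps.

S ⇒ S sees   [S -> S sees]
S sees ⇒ sees S sees   [S -> sees S]
sees S sees ⇒ sees S sees sees   [S -> S sees]
sees S sees sees ⇒ sees S sees sees sees   [S -> S sees]
sees S sees sees sees ⇒ sees sees S sees sees sees   [S -> sees S]
sees sees S sees sees sees ⇒ sees sees fish sees sees sees   [S -> fish]

S ⇒ S sees ⇒ sees S sees ⇒ sees S sees sees ⇒ sees S sees sees sees ⇒ sees sees S sees sees sees ⇒ sees sees fish sees sees sees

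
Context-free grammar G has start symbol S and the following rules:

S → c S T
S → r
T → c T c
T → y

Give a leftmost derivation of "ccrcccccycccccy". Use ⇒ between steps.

S ⇒ cST ⇒ ccSTT ⇒ ccrTT ⇒ ccrcTcT ⇒ ccrccTccT ⇒ ccrcccTcccT ⇒ ccrccccTccccT ⇒ ccrcccccTcccccT ⇒ ccrcccccycccccT ⇒ ccrcccccycccccy

S ⇒ cST   [S → c S T]
cST ⇒ ccSTT   [S → c S T]
ccSTT ⇒ ccrTT   [S → r]
ccrTT ⇒ ccrcTcT   [T → c T c]
ccrcTcT ⇒ ccrccTccT   [T → c T c]
ccrccTccT ⇒ ccrcccTcccT   [T → c T c]
ccrcccTcccT ⇒ ccrccccTccccT   [T → c T c]
ccrccccTccccT ⇒ ccrcccccTcccccT   [T → c T c]
ccrcccccTcccccT ⇒ ccrcccccycccccT   [T → y]
ccrcccccycccccT ⇒ ccrcccccycccccy   [T → y]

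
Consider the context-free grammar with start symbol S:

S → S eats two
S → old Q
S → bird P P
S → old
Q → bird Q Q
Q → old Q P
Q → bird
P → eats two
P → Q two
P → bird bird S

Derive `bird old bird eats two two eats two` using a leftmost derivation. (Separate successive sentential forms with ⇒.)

S ⇒ bird P P ⇒ bird Q two P ⇒ bird old Q P two P ⇒ bird old bird P two P ⇒ bird old bird eats two two P ⇒ bird old bird eats two two eats two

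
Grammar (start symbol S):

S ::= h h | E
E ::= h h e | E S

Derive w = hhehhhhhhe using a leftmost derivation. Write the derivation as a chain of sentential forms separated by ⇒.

S ⇒ E ⇒ ES ⇒ ESS ⇒ ESSS ⇒ hheSSS ⇒ hhehhSS ⇒ hhehhhhS ⇒ hhehhhhE ⇒ hhehhhhhhe

S ⇒ E   [S ::= E]
E ⇒ ES   [E ::= E S]
ES ⇒ ESS   [E ::= E S]
ESS ⇒ ESSS   [E ::= E S]
ESSS ⇒ hheSSS   [E ::= h h e]
hheSSS ⇒ hhehhSS   [S ::= h h]
hhehhSS ⇒ hhehhhhS   [S ::= h h]
hhehhhhS ⇒ hhehhhhE   [S ::= E]
hhehhhhE ⇒ hhehhhhhhe   [E ::= h h e]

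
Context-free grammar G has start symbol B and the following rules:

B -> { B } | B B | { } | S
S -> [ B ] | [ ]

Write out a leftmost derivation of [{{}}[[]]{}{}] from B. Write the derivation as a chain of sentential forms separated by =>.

B => S => [B] => [BB] => [{B}B] => [{{}}B] => [{{}}BB] => [{{}}SB] => [{{}}[B]B] => [{{}}[S]B] => [{{}}[[]]B] => [{{}}[[]]BB] => [{{}}[[]]{}B] => [{{}}[[]]{}{}]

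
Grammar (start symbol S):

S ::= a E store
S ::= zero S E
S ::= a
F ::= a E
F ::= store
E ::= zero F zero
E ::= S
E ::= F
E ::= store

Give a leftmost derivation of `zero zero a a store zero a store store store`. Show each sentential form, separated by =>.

S => zero S E => zero zero S E E => zero zero a E E => zero zero a F E => zero zero a a E E => zero zero a a F E => zero zero a a store E => zero zero a a store S => zero zero a a store zero S E => zero zero a a store zero a E store E => zero zero a a store zero a store store E => zero zero a a store zero a store store store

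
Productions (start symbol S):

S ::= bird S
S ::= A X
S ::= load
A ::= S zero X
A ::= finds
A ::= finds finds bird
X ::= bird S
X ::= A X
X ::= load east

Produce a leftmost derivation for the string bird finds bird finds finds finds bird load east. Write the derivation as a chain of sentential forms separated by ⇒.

S ⇒ bird S ⇒ bird A X ⇒ bird finds X ⇒ bird finds bird S ⇒ bird finds bird A X ⇒ bird finds bird finds X ⇒ bird finds bird finds A X ⇒ bird finds bird finds finds finds bird X ⇒ bird finds bird finds finds finds bird load east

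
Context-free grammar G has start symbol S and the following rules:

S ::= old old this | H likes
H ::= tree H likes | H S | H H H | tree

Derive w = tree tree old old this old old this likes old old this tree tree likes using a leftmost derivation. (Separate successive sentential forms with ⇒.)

S ⇒ H likes ⇒ H H H likes ⇒ H S H H likes ⇒ tree H likes S H H likes ⇒ tree H S likes S H H likes ⇒ tree H S S likes S H H likes ⇒ tree tree S S likes S H H likes ⇒ tree tree old old this S likes S H H likes ⇒ tree tree old old this old old this likes S H H likes ⇒ tree tree old old this old old this likes old old this H H likes ⇒ tree tree old old this old old this likes old old this tree H likes ⇒ tree tree old old this old old this likes old old this tree tree likes

S ⇒ H likes   [S ::= H likes]
H likes ⇒ H H H likes   [H ::= H H H]
H H H likes ⇒ H S H H likes   [H ::= H S]
H S H H likes ⇒ tree H likes S H H likes   [H ::= tree H likes]
tree H likes S H H likes ⇒ tree H S likes S H H likes   [H ::= H S]
tree H S likes S H H likes ⇒ tree H S S likes S H H likes   [H ::= H S]
tree H S S likes S H H likes ⇒ tree tree S S likes S H H likes   [H ::= tree]
tree tree S S likes S H H likes ⇒ tree tree old old this S likes S H H likes   [S ::= old old this]
tree tree old old this S likes S H H likes ⇒ tree tree old old this old old this likes S H H likes   [S ::= old old this]
tree tree old old this old old this likes S H H likes ⇒ tree tree old old this old old this likes old old this H H likes   [S ::= old old this]
tree tree old old this old old this likes old old this H H likes ⇒ tree tree old old this old old this likes old old this tree H likes   [H ::= tree]
tree tree old old this old old this likes old old this tree H likes ⇒ tree tree old old this old old this likes old old this tree tree likes   [H ::= tree]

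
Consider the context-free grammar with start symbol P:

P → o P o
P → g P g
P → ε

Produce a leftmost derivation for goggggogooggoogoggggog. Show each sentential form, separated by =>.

P => gPg => goPog => gogPgog => goggPggog => gogggPgggog => goggggPggggog => goggggoPoggggog => goggggogPgoggggog => goggggogoPogoggggog => goggggogooPoogoggggog => goggggogoogPgoogoggggog => goggggogooggoogoggggog

P => gPg   [P → g P g]
gPg => goPog   [P → o P o]
goPog => gogPgog   [P → g P g]
gogPgog => goggPggog   [P → g P g]
goggPggog => gogggPgggog   [P → g P g]
gogggPgggog => goggggPggggog   [P → g P g]
goggggPggggog => goggggoPoggggog   [P → o P o]
goggggoPoggggog => goggggogPgoggggog   [P → g P g]
goggggogPgoggggog => goggggogoPogoggggog   [P → o P o]
goggggogoPogoggggog => goggggogooPoogoggggog   [P → o P o]
goggggogooPoogoggggog => goggggogoogPgoogoggggog   [P → g P g]
goggggogoogPgoogoggggog => goggggogooggoogoggggog   [P → ε]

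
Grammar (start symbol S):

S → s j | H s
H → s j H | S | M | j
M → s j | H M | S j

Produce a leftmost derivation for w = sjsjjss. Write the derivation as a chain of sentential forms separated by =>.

S=>Hs=>sjHs=>sjSs=>sjHss=>sjMss=>sjSjss=>sjsjjss

S => Hs   [S → H s]
Hs => sjHs   [H → s j H]
sjHs => sjSs   [H → S]
sjSs => sjHss   [S → H s]
sjHss => sjMss   [H → M]
sjMss => sjSjss   [M → S j]
sjSjss => sjsjjss   [S → s j]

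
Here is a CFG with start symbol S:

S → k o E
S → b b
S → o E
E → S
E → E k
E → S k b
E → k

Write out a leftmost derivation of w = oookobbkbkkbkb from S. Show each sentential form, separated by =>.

S => oE => oS => ooE => ooSkb => oooEkb => oooSkbkb => oookoEkbkb => oookoEkkbkb => oookoSkbkkbkb => oookobbkbkkbkb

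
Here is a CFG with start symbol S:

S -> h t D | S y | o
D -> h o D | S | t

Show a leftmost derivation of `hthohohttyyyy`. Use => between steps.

S => Sy => htDy => hthoDy => hthohoDy => hthohoSy => hthohoSyy => hthohoSyyy => hthohoSyyyy => hthohohtDyyyy => hthohohttyyyy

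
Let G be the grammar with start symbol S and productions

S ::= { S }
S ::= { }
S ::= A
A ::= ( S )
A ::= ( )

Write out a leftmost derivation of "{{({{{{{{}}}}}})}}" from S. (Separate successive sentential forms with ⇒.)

S⇒{S}⇒{{S}}⇒{{A}}⇒{{(S)}}⇒{{({S})}}⇒{{({{S}})}}⇒{{({{{S}}})}}⇒{{({{{{S}}}})}}⇒{{({{{{{S}}}}})}}⇒{{({{{{{{}}}}}})}}

S ⇒ {S}   [S ::= { S }]
{S} ⇒ {{S}}   [S ::= { S }]
{{S}} ⇒ {{A}}   [S ::= A]
{{A}} ⇒ {{(S)}}   [A ::= ( S )]
{{(S)}} ⇒ {{({S})}}   [S ::= { S }]
{{({S})}} ⇒ {{({{S}})}}   [S ::= { S }]
{{({{S}})}} ⇒ {{({{{S}}})}}   [S ::= { S }]
{{({{{S}}})}} ⇒ {{({{{{S}}}})}}   [S ::= { S }]
{{({{{{S}}}})}} ⇒ {{({{{{{S}}}}})}}   [S ::= { S }]
{{({{{{{S}}}}})}} ⇒ {{({{{{{{}}}}}})}}   [S ::= { }]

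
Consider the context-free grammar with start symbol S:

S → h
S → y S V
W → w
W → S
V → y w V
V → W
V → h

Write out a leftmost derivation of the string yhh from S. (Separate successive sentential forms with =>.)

S=>ySV=>yhV=>yhh

S => ySV   [S → y S V]
ySV => yhV   [S → h]
yhV => yhh   [V → h]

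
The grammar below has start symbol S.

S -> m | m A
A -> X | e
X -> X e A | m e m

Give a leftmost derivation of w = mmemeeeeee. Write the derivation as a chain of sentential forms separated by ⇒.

S⇒mA⇒mX⇒mXeA⇒mXeAeA⇒mXeAeAeA⇒mmemeAeAeA⇒mmemeeeAeA⇒mmemeeeeeA⇒mmemeeeeee

S ⇒ mA   [S -> m A]
mA ⇒ mX   [A -> X]
mX ⇒ mXeA   [X -> X e A]
mXeA ⇒ mXeAeA   [X -> X e A]
mXeAeA ⇒ mXeAeAeA   [X -> X e A]
mXeAeAeA ⇒ mmemeAeAeA   [X -> m e m]
mmemeAeAeA ⇒ mmemeeeAeA   [A -> e]
mmemeeeAeA ⇒ mmemeeeeeA   [A -> e]
mmemeeeeeA ⇒ mmemeeeeee   [A -> e]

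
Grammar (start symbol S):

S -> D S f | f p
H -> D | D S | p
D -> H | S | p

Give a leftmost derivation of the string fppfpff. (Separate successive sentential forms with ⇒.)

S ⇒ DSf ⇒ SSf ⇒ fpSf ⇒ fpDSff ⇒ fpHSff ⇒ fppSff ⇒ fppfpff

S ⇒ DSf   [S -> D S f]
DSf ⇒ SSf   [D -> S]
SSf ⇒ fpSf   [S -> f p]
fpSf ⇒ fpDSff   [S -> D S f]
fpDSff ⇒ fpHSff   [D -> H]
fpHSff ⇒ fppSff   [H -> p]
fppSff ⇒ fppfpff   [S -> f p]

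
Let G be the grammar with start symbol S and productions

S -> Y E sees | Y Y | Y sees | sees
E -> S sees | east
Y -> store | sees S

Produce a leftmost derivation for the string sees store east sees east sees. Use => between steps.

S => Y E sees   [S -> Y E sees]
Y E sees => sees S E sees   [Y -> sees S]
sees S E sees => sees Y E sees E sees   [S -> Y E sees]
sees Y E sees E sees => sees store E sees E sees   [Y -> store]
sees store E sees E sees => sees store east sees E sees   [E -> east]
sees store east sees E sees => sees store east sees east sees   [E -> east]

S => Y E sees => sees S E sees => sees Y E sees E sees => sees store E sees E sees => sees store east sees E sees => sees store east sees east sees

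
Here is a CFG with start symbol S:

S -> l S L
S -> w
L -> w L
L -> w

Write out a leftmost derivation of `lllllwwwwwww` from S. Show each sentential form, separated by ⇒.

S ⇒ lSL ⇒ llSLL ⇒ lllSLLL ⇒ llllSLLLL ⇒ lllllSLLLLL ⇒ lllllwLLLLL ⇒ lllllwwLLLLL ⇒ lllllwwwLLLL ⇒ lllllwwwwLLL ⇒ lllllwwwwwLL ⇒ lllllwwwwwwL ⇒ lllllwwwwwww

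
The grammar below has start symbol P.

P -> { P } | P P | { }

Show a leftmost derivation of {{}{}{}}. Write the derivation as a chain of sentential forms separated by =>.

P => {P}   [P -> { P }]
{P} => {PP}   [P -> P P]
{PP} => {PPP}   [P -> P P]
{PPP} => {{}PP}   [P -> { }]
{{}PP} => {{}{}P}   [P -> { }]
{{}{}P} => {{}{}{}}   [P -> { }]

P=>{P}=>{PP}=>{PPP}=>{{}PP}=>{{}{}P}=>{{}{}{}}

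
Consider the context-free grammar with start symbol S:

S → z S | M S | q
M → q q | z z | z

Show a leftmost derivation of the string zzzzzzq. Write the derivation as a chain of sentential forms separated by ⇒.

S ⇒ MS   [S → M S]
MS ⇒ zzS   [M → z z]
zzS ⇒ zzMS   [S → M S]
zzMS ⇒ zzzS   [M → z]
zzzS ⇒ zzzzS   [S → z S]
zzzzS ⇒ zzzzzS   [S → z S]
zzzzzS ⇒ zzzzzMS   [S → M S]
zzzzzMS ⇒ zzzzzzS   [M → z]
zzzzzzS ⇒ zzzzzzq   [S → q]

S⇒MS⇒zzS⇒zzMS⇒zzzS⇒zzzzS⇒zzzzzS⇒zzzzzMS⇒zzzzzzS⇒zzzzzzq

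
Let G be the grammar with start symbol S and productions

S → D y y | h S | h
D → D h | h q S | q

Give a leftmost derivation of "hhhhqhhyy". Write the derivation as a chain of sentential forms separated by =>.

S => hS => hhS => hhhS => hhhDyy => hhhDhyy => hhhhqShyy => hhhhqhhyy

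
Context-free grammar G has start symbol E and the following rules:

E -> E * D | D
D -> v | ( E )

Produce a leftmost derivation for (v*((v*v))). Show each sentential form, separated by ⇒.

E⇒D⇒(E)⇒(E*D)⇒(D*D)⇒(v*D)⇒(v*(E))⇒(v*(D))⇒(v*((E)))⇒(v*((E*D)))⇒(v*((D*D)))⇒(v*((v*D)))⇒(v*((v*v)))

E ⇒ D   [E -> D]
D ⇒ (E)   [D -> ( E )]
(E) ⇒ (E*D)   [E -> E * D]
(E*D) ⇒ (D*D)   [E -> D]
(D*D) ⇒ (v*D)   [D -> v]
(v*D) ⇒ (v*(E))   [D -> ( E )]
(v*(E)) ⇒ (v*(D))   [E -> D]
(v*(D)) ⇒ (v*((E)))   [D -> ( E )]
(v*((E))) ⇒ (v*((E*D)))   [E -> E * D]
(v*((E*D))) ⇒ (v*((D*D)))   [E -> D]
(v*((D*D))) ⇒ (v*((v*D)))   [D -> v]
(v*((v*D))) ⇒ (v*((v*v)))   [D -> v]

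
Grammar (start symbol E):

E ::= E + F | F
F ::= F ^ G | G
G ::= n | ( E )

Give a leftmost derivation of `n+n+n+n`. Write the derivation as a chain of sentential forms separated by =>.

E => E+F   [E ::= E + F]
E+F => E+F+F   [E ::= E + F]
E+F+F => E+F+F+F   [E ::= E + F]
E+F+F+F => F+F+F+F   [E ::= F]
F+F+F+F => G+F+F+F   [F ::= G]
G+F+F+F => n+F+F+F   [G ::= n]
n+F+F+F => n+G+F+F   [F ::= G]
n+G+F+F => n+n+F+F   [G ::= n]
n+n+F+F => n+n+G+F   [F ::= G]
n+n+G+F => n+n+n+F   [G ::= n]
n+n+n+F => n+n+n+G   [F ::= G]
n+n+n+G => n+n+n+n   [G ::= n]

E=>E+F=>E+F+F=>E+F+F+F=>F+F+F+F=>G+F+F+F=>n+F+F+F=>n+G+F+F=>n+n+F+F=>n+n+G+F=>n+n+n+F=>n+n+n+G=>n+n+n+n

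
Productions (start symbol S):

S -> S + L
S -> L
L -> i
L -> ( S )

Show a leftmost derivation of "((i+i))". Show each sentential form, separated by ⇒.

S ⇒ L   [S -> L]
L ⇒ (S)   [L -> ( S )]
(S) ⇒ (L)   [S -> L]
(L) ⇒ ((S))   [L -> ( S )]
((S)) ⇒ ((S+L))   [S -> S + L]
((S+L)) ⇒ ((L+L))   [S -> L]
((L+L)) ⇒ ((i+L))   [L -> i]
((i+L)) ⇒ ((i+i))   [L -> i]

S ⇒ L ⇒ (S) ⇒ (L) ⇒ ((S)) ⇒ ((S+L)) ⇒ ((L+L)) ⇒ ((i+L)) ⇒ ((i+i))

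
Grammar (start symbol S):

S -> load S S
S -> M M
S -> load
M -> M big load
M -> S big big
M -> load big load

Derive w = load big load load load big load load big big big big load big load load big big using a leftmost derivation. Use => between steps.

S => M M   [S -> M M]
M M => load big load M   [M -> load big load]
load big load M => load big load S big big   [M -> S big big]
load big load S big big => load big load load S S big big   [S -> load S S]
load big load load S S big big => load big load load M M S big big   [S -> M M]
load big load load M M S big big => load big load load S big big M S big big   [M -> S big big]
load big load load S big big M S big big => load big load load M M big big M S big big   [S -> M M]
load big load load M M big big M S big big => load big load load load big load M big big M S big big   [M -> load big load]
load big load load load big load M big big M S big big => load big load load load big load S big big big big M S big big   [M -> S big big]
load big load load load big load S big big big big M S big big => load big load load load big load load big big big big M S big big   [S -> load]
load big load load load big load load big big big big M S big big => load big load load load big load load big big big big load big load S big big   [M -> load big load]
load big load load load big load load big big big big load big load S big big => load big load load load big load load big big big big load big load load big big   [S -> load]

S => M M => load big load M => load big load S big big => load big load load S S big big => load big load load M M S big big => load big load load S big big M S big big => load big load load M M big big M S big big => load big load load load big load M big big M S big big => load big load load load big load S big big big big M S big big => load big load load load big load load big big big big M S big big => load big load load load big load load big big big big load big load S big big => load big load load load big load load big big big big load big load load big big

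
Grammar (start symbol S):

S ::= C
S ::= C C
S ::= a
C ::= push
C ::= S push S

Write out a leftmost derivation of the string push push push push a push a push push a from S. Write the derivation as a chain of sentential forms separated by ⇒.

S ⇒ C C ⇒ push C ⇒ push S push S ⇒ push C C push S ⇒ push S push S C push S ⇒ push C push S C push S ⇒ push S push S push S C push S ⇒ push C C push S push S C push S ⇒ push push C push S push S C push S ⇒ push push push push S push S C push S ⇒ push push push push a push S C push S ⇒ push push push push a push a C push S ⇒ push push push push a push a push push S ⇒ push push push push a push a push push a

S ⇒ C C   [S ::= C C]
C C ⇒ push C   [C ::= push]
push C ⇒ push S push S   [C ::= S push S]
push S push S ⇒ push C C push S   [S ::= C C]
push C C push S ⇒ push S push S C push S   [C ::= S push S]
push S push S C push S ⇒ push C push S C push S   [S ::= C]
push C push S C push S ⇒ push S push S push S C push S   [C ::= S push S]
push S push S push S C push S ⇒ push C C push S push S C push S   [S ::= C C]
push C C push S push S C push S ⇒ push push C push S push S C push S   [C ::= push]
push push C push S push S C push S ⇒ push push push push S push S C push S   [C ::= push]
push push push push S push S C push S ⇒ push push push push a push S C push S   [S ::= a]
push push push push a push S C push S ⇒ push push push push a push a C push S   [S ::= a]
push push push push a push a C push S ⇒ push push push push a push a push push S   [C ::= push]
push push push push a push a push push S ⇒ push push push push a push a push push a   [S ::= a]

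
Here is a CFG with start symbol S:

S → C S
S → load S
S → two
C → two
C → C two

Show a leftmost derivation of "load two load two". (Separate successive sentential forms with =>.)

S => load S => load C S => load two S => load two load S => load two load two

S => load S   [S → load S]
load S => load C S   [S → C S]
load C S => load two S   [C → two]
load two S => load two load S   [S → load S]
load two load S => load two load two   [S → two]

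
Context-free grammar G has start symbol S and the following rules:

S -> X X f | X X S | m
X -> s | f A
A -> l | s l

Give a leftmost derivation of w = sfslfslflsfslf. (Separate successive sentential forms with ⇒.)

S ⇒ XXS   [S -> X X S]
XXS ⇒ sXS   [X -> s]
sXS ⇒ sfAS   [X -> f A]
sfAS ⇒ sfslS   [A -> s l]
sfslS ⇒ sfslXXS   [S -> X X S]
sfslXXS ⇒ sfslfAXS   [X -> f A]
sfslfAXS ⇒ sfslfslXS   [A -> s l]
sfslfslXS ⇒ sfslfslfAS   [X -> f A]
sfslfslfAS ⇒ sfslfslflS   [A -> l]
sfslfslflS ⇒ sfslfslflXXf   [S -> X X f]
sfslfslflXXf ⇒ sfslfslflsXf   [X -> s]
sfslfslflsXf ⇒ sfslfslflsfAf   [X -> f A]
sfslfslflsfAf ⇒ sfslfslflsfslf   [A -> s l]

S ⇒ XXS ⇒ sXS ⇒ sfAS ⇒ sfslS ⇒ sfslXXS ⇒ sfslfAXS ⇒ sfslfslXS ⇒ sfslfslfAS ⇒ sfslfslflS ⇒ sfslfslflXXf ⇒ sfslfslflsXf ⇒ sfslfslflsfAf ⇒ sfslfslflsfslf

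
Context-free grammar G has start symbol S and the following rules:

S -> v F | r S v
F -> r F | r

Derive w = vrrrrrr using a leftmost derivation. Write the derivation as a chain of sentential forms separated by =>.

S => vF   [S -> v F]
vF => vrF   [F -> r F]
vrF => vrrF   [F -> r F]
vrrF => vrrrF   [F -> r F]
vrrrF => vrrrrF   [F -> r F]
vrrrrF => vrrrrrF   [F -> r F]
vrrrrrF => vrrrrrr   [F -> r]

S=>vF=>vrF=>vrrF=>vrrrF=>vrrrrF=>vrrrrrF=>vrrrrrr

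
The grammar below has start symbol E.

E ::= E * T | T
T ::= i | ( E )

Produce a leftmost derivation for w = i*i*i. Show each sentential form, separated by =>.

E => E*T   [E ::= E * T]
E*T => E*T*T   [E ::= E * T]
E*T*T => T*T*T   [E ::= T]
T*T*T => i*T*T   [T ::= i]
i*T*T => i*i*T   [T ::= i]
i*i*T => i*i*i   [T ::= i]

E => E*T => E*T*T => T*T*T => i*T*T => i*i*T => i*i*i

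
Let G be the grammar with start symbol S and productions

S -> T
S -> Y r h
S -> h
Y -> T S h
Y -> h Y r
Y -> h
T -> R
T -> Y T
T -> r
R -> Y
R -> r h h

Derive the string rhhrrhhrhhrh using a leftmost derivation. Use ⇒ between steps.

S ⇒ Yrh   [S -> Y r h]
Yrh ⇒ TShrh   [Y -> T S h]
TShrh ⇒ YTShrh   [T -> Y T]
YTShrh ⇒ TShTShrh   [Y -> T S h]
TShTShrh ⇒ rShTShrh   [T -> r]
rShTShrh ⇒ rYrhhTShrh   [S -> Y r h]
rYrhhTShrh ⇒ rhYrrhhTShrh   [Y -> h Y r]
rhYrrhhTShrh ⇒ rhhrrhhTShrh   [Y -> h]
rhhrrhhTShrh ⇒ rhhrrhhrShrh   [T -> r]
rhhrrhhrShrh ⇒ rhhrrhhrhhrh   [S -> h]

S⇒Yrh⇒TShrh⇒YTShrh⇒TShTShrh⇒rShTShrh⇒rYrhhTShrh⇒rhYrrhhTShrh⇒rhhrrhhTShrh⇒rhhrrhhrShrh⇒rhhrrhhrhhrh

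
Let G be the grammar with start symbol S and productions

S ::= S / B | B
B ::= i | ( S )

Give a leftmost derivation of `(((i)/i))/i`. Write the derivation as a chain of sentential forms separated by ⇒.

S⇒S/B⇒B/B⇒(S)/B⇒(B)/B⇒((S))/B⇒((S/B))/B⇒((B/B))/B⇒(((S)/B))/B⇒(((B)/B))/B⇒(((i)/B))/B⇒(((i)/i))/B⇒(((i)/i))/i

S ⇒ S/B   [S ::= S / B]
S/B ⇒ B/B   [S ::= B]
B/B ⇒ (S)/B   [B ::= ( S )]
(S)/B ⇒ (B)/B   [S ::= B]
(B)/B ⇒ ((S))/B   [B ::= ( S )]
((S))/B ⇒ ((S/B))/B   [S ::= S / B]
((S/B))/B ⇒ ((B/B))/B   [S ::= B]
((B/B))/B ⇒ (((S)/B))/B   [B ::= ( S )]
(((S)/B))/B ⇒ (((B)/B))/B   [S ::= B]
(((B)/B))/B ⇒ (((i)/B))/B   [B ::= i]
(((i)/B))/B ⇒ (((i)/i))/B   [B ::= i]
(((i)/i))/B ⇒ (((i)/i))/i   [B ::= i]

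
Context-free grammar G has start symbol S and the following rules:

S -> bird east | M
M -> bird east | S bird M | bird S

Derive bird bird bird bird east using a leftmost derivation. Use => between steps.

S => M   [S -> M]
M => bird S   [M -> bird S]
bird S => bird M   [S -> M]
bird M => bird bird S   [M -> bird S]
bird bird S => bird bird M   [S -> M]
bird bird M => bird bird bird S   [M -> bird S]
bird bird bird S => bird bird bird bird east   [S -> bird east]

S => M => bird S => bird M => bird bird S => bird bird M => bird bird bird S => bird bird bird bird east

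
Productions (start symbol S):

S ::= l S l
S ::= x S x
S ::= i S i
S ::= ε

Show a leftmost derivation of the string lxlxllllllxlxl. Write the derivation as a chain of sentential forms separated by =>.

S => lSl   [S ::= l S l]
lSl => lxSxl   [S ::= x S x]
lxSxl => lxlSlxl   [S ::= l S l]
lxlSlxl => lxlxSxlxl   [S ::= x S x]
lxlxSxlxl => lxlxlSlxlxl   [S ::= l S l]
lxlxlSlxlxl => lxlxllSllxlxl   [S ::= l S l]
lxlxllSllxlxl => lxlxlllSlllxlxl   [S ::= l S l]
lxlxlllSlllxlxl => lxlxllllllxlxl   [S ::= ε]

S => lSl => lxSxl => lxlSlxl => lxlxSxlxl => lxlxlSlxlxl => lxlxllSllxlxl => lxlxlllSlllxlxl => lxlxllllllxlxl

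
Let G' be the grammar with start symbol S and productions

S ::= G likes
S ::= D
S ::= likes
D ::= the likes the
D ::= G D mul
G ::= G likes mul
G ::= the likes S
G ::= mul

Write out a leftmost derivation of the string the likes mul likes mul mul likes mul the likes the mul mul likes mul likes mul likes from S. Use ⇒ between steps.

S ⇒ G likes ⇒ G likes mul likes ⇒ G likes mul likes mul likes ⇒ the likes S likes mul likes mul likes ⇒ the likes D likes mul likes mul likes ⇒ the likes G D mul likes mul likes mul likes ⇒ the likes G likes mul D mul likes mul likes mul likes ⇒ the likes mul likes mul D mul likes mul likes mul likes ⇒ the likes mul likes mul G D mul mul likes mul likes mul likes ⇒ the likes mul likes mul G likes mul D mul mul likes mul likes mul likes ⇒ the likes mul likes mul mul likes mul D mul mul likes mul likes mul likes ⇒ the likes mul likes mul mul likes mul the likes the mul mul likes mul likes mul likes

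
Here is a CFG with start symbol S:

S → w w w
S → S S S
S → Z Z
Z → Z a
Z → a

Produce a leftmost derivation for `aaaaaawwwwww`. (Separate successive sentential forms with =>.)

S=>SSS=>ZZSS=>ZaZSS=>ZaaZSS=>ZaaaZSS=>ZaaaaZSS=>aaaaaZSS=>aaaaaaSS=>aaaaaawwwS=>aaaaaawwwwww

S => SSS   [S → S S S]
SSS => ZZSS   [S → Z Z]
ZZSS => ZaZSS   [Z → Z a]
ZaZSS => ZaaZSS   [Z → Z a]
ZaaZSS => ZaaaZSS   [Z → Z a]
ZaaaZSS => ZaaaaZSS   [Z → Z a]
ZaaaaZSS => aaaaaZSS   [Z → a]
aaaaaZSS => aaaaaaSS   [Z → a]
aaaaaaSS => aaaaaawwwS   [S → w w w]
aaaaaawwwS => aaaaaawwwwww   [S → w w w]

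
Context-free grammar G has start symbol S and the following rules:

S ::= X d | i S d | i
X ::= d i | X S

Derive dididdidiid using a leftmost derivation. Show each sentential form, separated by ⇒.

S⇒Xd⇒XSd⇒XSSd⇒XSSSd⇒XSSSSd⇒diSSSSd⇒diXdSSSd⇒dididSSSd⇒dididXdSSd⇒dididdidSSd⇒dididdidiSd⇒dididdidiid

S ⇒ Xd   [S ::= X d]
Xd ⇒ XSd   [X ::= X S]
XSd ⇒ XSSd   [X ::= X S]
XSSd ⇒ XSSSd   [X ::= X S]
XSSSd ⇒ XSSSSd   [X ::= X S]
XSSSSd ⇒ diSSSSd   [X ::= d i]
diSSSSd ⇒ diXdSSSd   [S ::= X d]
diXdSSSd ⇒ dididSSSd   [X ::= d i]
dididSSSd ⇒ dididXdSSd   [S ::= X d]
dididXdSSd ⇒ dididdidSSd   [X ::= d i]
dididdidSSd ⇒ dididdidiSd   [S ::= i]
dididdidiSd ⇒ dididdidiid   [S ::= i]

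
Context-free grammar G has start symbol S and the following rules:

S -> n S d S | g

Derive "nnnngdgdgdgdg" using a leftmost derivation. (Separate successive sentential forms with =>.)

S => nSdS => nnSdSdS => nnnSdSdSdS => nnnnSdSdSdSdS => nnnngdSdSdSdS => nnnngdgdSdSdS => nnnngdgdgdSdS => nnnngdgdgdgdS => nnnngdgdgdgdg

S => nSdS   [S -> n S d S]
nSdS => nnSdSdS   [S -> n S d S]
nnSdSdS => nnnSdSdSdS   [S -> n S d S]
nnnSdSdSdS => nnnnSdSdSdSdS   [S -> n S d S]
nnnnSdSdSdSdS => nnnngdSdSdSdS   [S -> g]
nnnngdSdSdSdS => nnnngdgdSdSdS   [S -> g]
nnnngdgdSdSdS => nnnngdgdgdSdS   [S -> g]
nnnngdgdgdSdS => nnnngdgdgdgdS   [S -> g]
nnnngdgdgdgdS => nnnngdgdgdgdg   [S -> g]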